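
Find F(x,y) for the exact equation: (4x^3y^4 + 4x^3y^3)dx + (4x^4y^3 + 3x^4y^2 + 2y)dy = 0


Check exactness: ∂M/∂y = 16x^3y^3 + 12x^3y^2 and ∂N/∂x = 16x^3y^3 + 12x^3y^2; equal, so the equation is exact.
Integrate M with respect to x (treating y as constant): ∫M dx = x^4y^4 + x^4y^3 + h(y).
Differentiate w.r.t. y and set equal to N: the x-dependent terms already match, leaving h'(y) = 2y. Integrate: h(y) = y^2.
So F(x,y) = x^4y^4 + x^4y^3 + y^2.
General solution: x^4y^4 + x^4y^3 + y^2 = C.


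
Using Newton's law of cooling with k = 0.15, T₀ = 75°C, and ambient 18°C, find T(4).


Newton's law: dT/dt = -k(T - T_a) has solution T(t) = T_a + (T₀ - T_a)e^(-kt).
Plug in T_a = 18, T₀ = 75, k = 0.15, t = 4: T(4) = 18 + (57)e^(-0.60) ≈ 49.3°C.


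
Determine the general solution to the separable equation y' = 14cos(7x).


g(y) = 1, so integrate directly: y = ∫ 14cos(7x) dx = 2sin(7x) + C.


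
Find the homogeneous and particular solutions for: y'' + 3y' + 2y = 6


Characteristic roots of r² + 3r + 2 = 0 are -1, -2.
y_h = C₁e^(-x) + C₂e^(-2x).
Constant forcing; try y_p = A. Then 2A = 6 ⇒ A = 3.
General solution: y = C₁e^(-x) + C₂e^(-2x) + 3.


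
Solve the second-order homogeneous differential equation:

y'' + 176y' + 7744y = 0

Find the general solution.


Characteristic equation: r² + 176r + 7744 = 0, i.e. (r + 88)² = 0.
Repeated root r = -88; include an x factor for the second linearly independent solution.
General solution: y = (C₁ + C₂x)e^(-88x).


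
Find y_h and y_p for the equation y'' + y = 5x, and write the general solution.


Homogeneous: r² + 1 = 0 ⇒ r = ±1i, y_h = C₁cos(x) + C₂sin(x).
Polynomial forcing; try y_p = Ax + B. Then y_p'' + 1 y_p = 1(Ax + B) = 5x, so B = 0 and A = 5.
General solution: y = C₁cos(x) + C₂sin(x) + 5x.


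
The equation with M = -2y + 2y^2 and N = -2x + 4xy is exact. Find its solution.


Check exactness: ∂M/∂y = -2 + 4y and ∂N/∂x = -2 + 4y; equal, so the equation is exact.
Integrate M with respect to x (treating y as constant): ∫M dx = -2xy + 2xy^2 + h(y).
Differentiate w.r.t. y and set equal to N: all terms match, so h'(y) = 0 and h is a constant absorbed into C.
General solution: -2xy + 2xy^2 = C.


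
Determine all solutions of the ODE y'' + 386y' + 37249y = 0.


Characteristic equation: r² + 386r + 37249 = 0, i.e. (r + 193)² = 0.
Repeated root r = -193; include an x factor for the second linearly independent solution.
General solution: y = (C₁ + C₂x)e^(-193x).


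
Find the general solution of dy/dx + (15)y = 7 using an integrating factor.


P(x) = 15, Q(x) = 7; integrating factor μ = e^(15x).
(μ y)' = 7e^(15x) ⇒ μ y = (7/15)e^(15x) + C.
Divide by μ: y = 7/15 + Ce^(-15x).


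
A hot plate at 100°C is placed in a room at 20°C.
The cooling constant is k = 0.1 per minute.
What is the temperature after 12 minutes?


Newton's law: dT/dt = -k(T - T_a) has solution T(t) = T_a + (T₀ - T_a)e^(-kt).
Plug in T_a = 20, T₀ = 100, k = 0.1, t = 12: T(12) = 20 + (80)e^(-1.20) ≈ 44.1°C.


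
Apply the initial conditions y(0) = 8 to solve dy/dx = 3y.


General solution of y' = 3y is y = Ce^(3x).
Apply y(0) = 8: C = 8.
Particular solution: y = 8e^(3x).


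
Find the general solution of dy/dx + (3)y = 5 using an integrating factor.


P(x) = 3, Q(x) = 5; integrating factor μ = e^(3x).
(μ y)' = 5e^(3x) ⇒ μ y = (5/3)e^(3x) + C.
Divide by μ: y = 5/3 + Ce^(-3x).


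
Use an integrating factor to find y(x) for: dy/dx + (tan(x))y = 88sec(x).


P(x) = tan(x) ⇒ μ = e^(∫tan(x)dx) = sec(x).
(sec(x) y)' = 88sec²(x) ⇒ sec(x) y = 88tan(x) + C.
Multiply by cos(x): y = 88sin(x) + C·cos(x).


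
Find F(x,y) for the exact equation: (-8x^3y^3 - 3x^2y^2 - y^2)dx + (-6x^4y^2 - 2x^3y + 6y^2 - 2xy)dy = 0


Check exactness: ∂M/∂y = -24x^3y^2 - 6x^2y - 2y and ∂N/∂x = -24x^3y^2 - 6x^2y - 2y; equal, so the equation is exact.
Integrate M with respect to x (treating y as constant): ∫M dx = -2x^4y^3 - x^3y^2 - xy^2 + h(y).
Differentiate w.r.t. y and set equal to N: the x-dependent terms already match, leaving h'(y) = 6y^2. Integrate: h(y) = 2y^3.
So F(x,y) = -2x^4y^3 - x^3y^2 + 2y^3 - xy^2.
General solution: -2x^4y^3 - x^3y^2 + 2y^3 - xy^2 = C.


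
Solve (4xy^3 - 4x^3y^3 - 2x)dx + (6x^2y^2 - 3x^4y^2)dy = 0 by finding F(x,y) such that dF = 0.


Check exactness: ∂M/∂y = 12xy^2 - 12x^3y^2 and ∂N/∂x = 12xy^2 - 12x^3y^2; equal, so the equation is exact.
Integrate M with respect to x (treating y as constant): ∫M dx = 2x^2y^3 - x^4y^3 - x^2 + h(y).
Differentiate w.r.t. y and set equal to N: all terms match, so h'(y) = 0 and h is a constant absorbed into C.
General solution: 2x^2y^3 - x^4y^3 - x^2 = C.


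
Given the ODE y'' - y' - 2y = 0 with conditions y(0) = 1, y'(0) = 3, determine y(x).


Characteristic roots of r² - r - 2 = 0 are -1, 2.
General solution y = c₁ e^(-x) + c₂ e^(2x).
Apply y(0) = 1: c₁ + c₂ = 1. Apply y'(0) = 3: -1 c₁ + 2 c₂ = 3.
Solve: c₁ = -1/3, c₂ = 4/3.
Particular solution: y = -(1/3)e^(-x) + (4/3)e^(2x).


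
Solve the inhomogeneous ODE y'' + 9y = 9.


Homogeneous part: r² + 9 = 0 ⇒ r = ±3i, so y_h = C₁cos(3x) + C₂sin(3x).
Try constant y_p = A; plug in: 9A = 9 ⇒ A = 1.
General solution: y = C₁cos(3x) + C₂sin(3x) + 1.


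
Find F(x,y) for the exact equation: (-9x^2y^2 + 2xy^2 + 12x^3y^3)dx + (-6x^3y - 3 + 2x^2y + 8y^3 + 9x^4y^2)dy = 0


Check exactness: ∂M/∂y = -18x^2y + 4xy + 36x^3y^2 and ∂N/∂x = -18x^2y + 4xy + 36x^3y^2; equal, so the equation is exact.
Integrate M with respect to x (treating y as constant): ∫M dx = -3x^3y^2 + x^2y^2 + 3x^4y^3 + h(y).
Differentiate w.r.t. y and set equal to N: the x-dependent terms already match, leaving h'(y) = -3 + 8y^3. Integrate: h(y) = -3y + 2y^4.
So F(x,y) = -3x^3y^2 - 3y + x^2y^2 + 2y^4 + 3x^4y^3.
General solution: -3x^3y^2 - 3y + x^2y^2 + 2y^4 + 3x^4y^3 = C.


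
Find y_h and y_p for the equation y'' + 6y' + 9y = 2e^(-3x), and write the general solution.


Characteristic polynomial (r + 3)² = 0; repeated root r = -3.
y_h = (C₁ + C₂x)e^(-3x). Forcing matches the repeated root (resonance), so try y_p = Ax² e^(-3x).
Substitute and solve for A: 2A = 2, so A = 1.
General solution: y = (C₁ + C₂x + x²)e^(-3x).


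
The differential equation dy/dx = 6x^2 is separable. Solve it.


Integrate both sides with respect to x: y = ∫ 6x^2 dx = 2x^3 + C.


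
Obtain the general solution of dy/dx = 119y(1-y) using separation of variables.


Separate: dy/[y(1-y)] = 119 dx.
Partial fractions: 1/[y(1-y)] = 1/y + 1/(1-y).
Integrate: ln|y/(1-y)| = 119x + C₀.
Solve for y: y = 1/(1 + Ce^(-119x)).


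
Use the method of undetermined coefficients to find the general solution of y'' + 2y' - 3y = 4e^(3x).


Characteristic roots of r² + 2r - 3 = 0 are 1, -3.
y_h = C₁e^(x) + C₂e^(-3x).
Forcing exponent 3 is not a characteristic root; try y_p = Ae^(3x).
Substitute: A·(9 + (2)·3 + (-3)) = A·12 = 4, so A = 1/3.
General solution: y = C₁e^(x) + C₂e^(-3x) + (1/3)e^(3x).


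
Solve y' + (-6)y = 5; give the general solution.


P(x) = -6 ⇒ μ = e^(-6x).
(μ y)' = 5e^(-6x) ⇒ μ y = -(5/6)e^(-6x) + C.
Divide by μ: y = -5/6 + Ce^(6x).


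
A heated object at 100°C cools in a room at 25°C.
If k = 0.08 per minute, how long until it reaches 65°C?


From T(t) = T_a + (T₀ - T_a)e^(-kt), set T(t) = 65:
(65 - 25) / (100 - 25) = e^(-0.08t), so t = -ln(0.533)/0.08 ≈ 7.9 minutes.


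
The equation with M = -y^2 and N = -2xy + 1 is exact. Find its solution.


Check exactness: ∂M/∂y = -2y and ∂N/∂x = -2y; equal, so the equation is exact.
Integrate M with respect to x (treating y as constant): ∫M dx = -xy^2 + h(y).
Differentiate w.r.t. y and set equal to N: the x-dependent terms already match, leaving h'(y) = 1. Integrate: h(y) = y.
So F(x,y) = -xy^2 + y.
General solution: -xy^2 + y = C.


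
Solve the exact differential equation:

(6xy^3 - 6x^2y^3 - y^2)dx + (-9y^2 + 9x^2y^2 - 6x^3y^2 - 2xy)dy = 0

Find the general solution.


Check exactness: ∂M/∂y = 18xy^2 - 18x^2y^2 - 2y and ∂N/∂x = 18xy^2 - 18x^2y^2 - 2y; equal, so the equation is exact.
Integrate M with respect to x (treating y as constant): ∫M dx = 3x^2y^3 - 2x^3y^3 - xy^2 + h(y).
Differentiate w.r.t. y and set equal to N: the x-dependent terms already match, leaving h'(y) = -9y^2. Integrate: h(y) = -3y^3.
So F(x,y) = -3y^3 + 3x^2y^3 - 2x^3y^3 - xy^2.
General solution: -3y^3 + 3x^2y^3 - 2x^3y^3 - xy^2 = C.


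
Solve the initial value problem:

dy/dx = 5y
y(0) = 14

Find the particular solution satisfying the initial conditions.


General solution of y' = 5y is y = Ce^(5x).
Apply y(0) = 14: C = 14.
Particular solution: y = 14e^(5x).


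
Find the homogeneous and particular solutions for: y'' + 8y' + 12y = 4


Characteristic roots of r² + 8r + 12 = 0 are -2, -6.
y_h = C₁e^(-2x) + C₂e^(-6x).
Constant forcing; try y_p = A. Then 12A = 4 ⇒ A = 1/3.
General solution: y = C₁e^(-2x) + C₂e^(-6x) + 1/3.


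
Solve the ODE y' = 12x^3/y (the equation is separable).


Separate variables: y dy = 12x^3 dx.
Integrate both sides: y²/2 = 3x^4 + C₀.
Multiply by 2: y² = 6x^4 + C.


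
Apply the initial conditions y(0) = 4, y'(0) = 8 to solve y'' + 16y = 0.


Characteristic roots of r² + 16 = 0 are ±4i, so y = C₁cos(4x) + C₂sin(4x).
Apply y(0) = 4: C₁ = 4. Differentiate and apply y'(0) = 8: 4·C₂ = 8, so C₂ = 2.
Particular solution: y = 4cos(4x) + 2sin(4x).


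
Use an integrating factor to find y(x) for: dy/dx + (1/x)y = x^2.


P(x) = 1/x ⇒ μ = x^1.
(x^1 y)' = x^3 ⇒ x^1 y = x^4/(4) + C.
Solve for y: y = (1/4)x^3 + C/x^1.


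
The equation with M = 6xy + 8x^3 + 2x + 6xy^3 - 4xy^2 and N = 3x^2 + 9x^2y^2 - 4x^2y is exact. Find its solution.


Check exactness: ∂M/∂y = 6x + 18xy^2 - 8xy and ∂N/∂x = 6x + 18xy^2 - 8xy; equal, so the equation is exact.
Integrate M with respect to x (treating y as constant): ∫M dx = 3x^2y + 2x^4 + x^2 + 3x^2y^3 - 2x^2y^2 + h(y).
Differentiate w.r.t. y and set equal to N: all terms match, so h'(y) = 0 and h is a constant absorbed into C.
General solution: 3x^2y + 2x^4 + x^2 + 3x^2y^3 - 2x^2y^2 = C.


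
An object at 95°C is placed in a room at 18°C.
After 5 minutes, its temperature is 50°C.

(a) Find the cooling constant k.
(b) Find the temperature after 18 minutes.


Newton's law: T(t) = T_a + (T₀ - T_a)e^(-kt).
(a) Use T(5) = 50: (50 - 18)/(95 - 18) = e^(-k·5), so k = -ln(0.416)/5 ≈ 0.1756.
(b) Apply k to t = 18: T(18) = 18 + (77)e^(-3.161) ≈ 21.3°C.


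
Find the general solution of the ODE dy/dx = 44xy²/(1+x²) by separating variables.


Separate: dy/y² = 44x/(1+x²) dx.
Integrate LHS: ∫ dy/y² = -1/y.
Integrate RHS via u = 1+x²: 22ln(1+x²) + C.
Result: -1/y = 22ln(1+x²) + C.


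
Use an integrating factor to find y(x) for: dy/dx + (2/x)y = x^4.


P(x) = 2/x ⇒ μ = x^2.
(x^2 y)' = x^2·x^4 = x^6.
Integrate: x^2 y = x^7/(7) + C.
Solve for y: y = (1/7)x^5 + C/x^2.


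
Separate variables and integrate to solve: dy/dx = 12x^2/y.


Separate variables: y dy = 12x^2 dx.
Integrate both sides: y²/2 = 4x^3 + C₀.
Multiply by 2: y² = 8x^3 + C.


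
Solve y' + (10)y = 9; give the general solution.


P(x) = 10, Q(x) = 9; integrating factor μ = e^(10x).
(μ y)' = 9e^(10x) ⇒ μ y = (9/10)e^(10x) + C.
Divide by μ: y = 9/10 + Ce^(-10x).


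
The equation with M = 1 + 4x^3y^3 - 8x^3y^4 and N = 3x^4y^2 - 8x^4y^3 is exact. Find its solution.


Check exactness: ∂M/∂y = 12x^3y^2 - 32x^3y^3 and ∂N/∂x = 12x^3y^2 - 32x^3y^3; equal, so the equation is exact.
Integrate M with respect to x (treating y as constant): ∫M dx = x + x^4y^3 - 2x^4y^4 + h(y).
Differentiate w.r.t. y and set equal to N: all terms match, so h'(y) = 0 and h is a constant absorbed into C.
General solution: x + x^4y^3 - 2x^4y^4 = C.


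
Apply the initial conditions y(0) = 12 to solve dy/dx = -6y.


General solution of y' = -6y is y = Ce^(-6x).
Apply y(0) = 12: C = 12.
Particular solution: y = 12e^(-6x).


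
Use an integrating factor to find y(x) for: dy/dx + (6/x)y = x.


P(x) = 6/x ⇒ μ = x^6.
(x^6 y)' = x^6·x^1 = x^7.
Integrate: x^6 y = x^8/(8) + C.
Solve for y: y = (1/8)x^2 + C/x^6.


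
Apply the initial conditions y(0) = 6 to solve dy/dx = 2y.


General solution of y' = 2y is y = Ce^(2x).
Apply y(0) = 6: C = 6.
Particular solution: y = 6e^(2x).


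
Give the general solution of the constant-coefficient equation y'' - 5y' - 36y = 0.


Characteristic equation: r² - 5r - 36 = 0.
Factor: (r - 9)(r + 4) = 0 ⇒ r = 9, -4 (distinct real).
General solution: y = C₁e^(9x) + C₂e^(-4x).


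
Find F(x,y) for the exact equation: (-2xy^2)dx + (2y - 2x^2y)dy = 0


Check exactness: ∂M/∂y = -4xy and ∂N/∂x = -4xy; equal, so the equation is exact.
Integrate M with respect to x (treating y as constant): ∫M dx = -x^2y^2 + h(y).
Differentiate w.r.t. y and set equal to N: the x-dependent terms already match, leaving h'(y) = 2y. Integrate: h(y) = y^2.
So F(x,y) = y^2 - x^2y^2.
General solution: y^2 - x^2y^2 = C.


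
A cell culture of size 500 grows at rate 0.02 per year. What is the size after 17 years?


The ODE dP/dt = 0.02P has solution P(t) = P(0)e^(0.02t).
Substitute P(0) = 500 and t = 17: P(17) = 500 e^(0.34) ≈ 702.


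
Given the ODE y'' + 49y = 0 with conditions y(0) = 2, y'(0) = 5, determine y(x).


Characteristic roots of r² + 49 = 0 are ±7i, so y = C₁cos(7x) + C₂sin(7x).
Apply y(0) = 2: C₁ = 2. Differentiate and apply y'(0) = 5: 7·C₂ = 5, so C₂ = 5/7.
Particular solution: y = 2cos(7x) + (5/7)sin(7x).


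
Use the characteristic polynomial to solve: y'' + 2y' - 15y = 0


Characteristic equation: r² + 2r - 15 = 0.
Factor: (r + 5)(r - 3) = 0 ⇒ r = -5, 3 (distinct real).
General solution: y = C₁e^(-5x) + C₂e^(3x).


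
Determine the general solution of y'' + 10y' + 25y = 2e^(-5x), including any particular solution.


Characteristic polynomial (r + 5)² = 0; repeated root r = -5.
y_h = (C₁ + C₂x)e^(-5x). Forcing matches the repeated root (resonance), so try y_p = Ax² e^(-5x).
Substitute and solve for A: 2A = 2, so A = 1.
General solution: y = (C₁ + C₂x + x²)e^(-5x).


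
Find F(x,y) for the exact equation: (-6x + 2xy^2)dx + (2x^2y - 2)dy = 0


Check exactness: ∂M/∂y = 4xy and ∂N/∂x = 4xy; equal, so the equation is exact.
Integrate M with respect to x (treating y as constant): ∫M dx = -3x^2 + x^2y^2 + h(y).
Differentiate w.r.t. y and set equal to N: the x-dependent terms already match, leaving h'(y) = -2. Integrate: h(y) = -2y.
So F(x,y) = -3x^2 + x^2y^2 - 2y.
General solution: -3x^2 + x^2y^2 - 2y = C.


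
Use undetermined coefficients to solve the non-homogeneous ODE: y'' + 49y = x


Homogeneous: r² + 49 = 0 ⇒ r = ±7i, y_h = C₁cos(7x) + C₂sin(7x).
Polynomial forcing; try y_p = Ax + B. Then y_p'' + 49 y_p = 49(Ax + B) = x, so B = 0 and A = 1/49.
General solution: y = C₁cos(7x) + C₂sin(7x) + (1/49)x.


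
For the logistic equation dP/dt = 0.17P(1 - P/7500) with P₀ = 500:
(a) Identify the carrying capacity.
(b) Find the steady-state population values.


Logistic ODE dP/dt = 0.17P(1 - P/7500) has equilibria where dP/dt = 0, i.e. P = 0 or P = 7500.
The coefficient (1 - P/K) = 0 when P = K, identifying K = 7500 as the carrying capacity.
(a) K = 7500; (b) equilibria P = 0 and P = 7500.


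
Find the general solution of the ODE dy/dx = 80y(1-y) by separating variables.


Separate: dy/[y(1-y)] = 80 dx.
Partial fractions: 1/[y(1-y)] = 1/y + 1/(1-y).
Integrate: ln|y/(1-y)| = 80x + C₀.
Solve for y: y = 1/(1 + Ce^(-80x)).


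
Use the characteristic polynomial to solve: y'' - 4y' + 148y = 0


Characteristic equation: r² - 4r + 148 = 0.
Discriminant is negative; roots r = 2 ± 12i (complex conjugate pair).
General solution uses e^(α x)(C₁ cos(β x) + C₂ sin(β x)): y = e^(2x)(C₁cos(12x) + C₂sin(12x)).


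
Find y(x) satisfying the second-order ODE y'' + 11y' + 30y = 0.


Characteristic equation: r² + 11r + 30 = 0.
Factor: (r + 6)(r + 5) = 0 ⇒ r = -6, -5 (distinct real).
General solution: y = C₁e^(-6x) + C₂e^(-5x).


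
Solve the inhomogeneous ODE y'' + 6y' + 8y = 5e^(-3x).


Characteristic roots of r² + 6r + 8 = 0 are -2, -4.
y_h = C₁e^(-2x) + C₂e^(-4x).
Forcing exponent -3 is not a characteristic root; try y_p = Ae^(-3x).
Substitute: A·(9 + (6)·-3 + (8)) = A·-1 = 5, so A = -5.
General solution: y = C₁e^(-2x) + C₂e^(-4x) - 5e^(-3x).


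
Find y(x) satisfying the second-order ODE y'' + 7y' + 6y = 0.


Characteristic equation: r² + 7r + 6 = 0.
Factor: (r + 6)(r + 1) = 0 ⇒ r = -6, -1 (distinct real).
General solution: y = C₁e^(-6x) + C₂e^(-x).


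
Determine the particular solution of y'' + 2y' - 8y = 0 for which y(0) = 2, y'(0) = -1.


Characteristic roots of r² + 2r - 8 = 0 are 2, -4.
General solution y = c₁ e^(2x) + c₂ e^(-4x).
Apply y(0) = 2: c₁ + c₂ = 2. Apply y'(0) = -1: 2 c₁ - 4 c₂ = -1.
Solve: c₁ = 7/6, c₂ = 5/6.
Particular solution: y = (7/6)e^(2x) + (5/6)e^(-4x).


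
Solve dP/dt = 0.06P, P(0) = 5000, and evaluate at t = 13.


The ODE dP/dt = 0.06P has solution P(t) = P(0)e^(0.06t).
Substitute P(0) = 5000 and t = 13: P(13) = 5000 e^(0.78) ≈ 10907.


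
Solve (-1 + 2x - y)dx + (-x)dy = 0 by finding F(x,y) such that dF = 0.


Check exactness: ∂M/∂y = -1 and ∂N/∂x = -1; equal, so the equation is exact.
Integrate M with respect to x (treating y as constant): ∫M dx = -x + x^2 - xy + h(y).
Differentiate w.r.t. y and set equal to N: all terms match, so h'(y) = 0 and h is a constant absorbed into C.
General solution: -x + x^2 - xy = C.


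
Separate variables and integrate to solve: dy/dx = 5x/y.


Separate variables: y dy = 5x dx.
Integrate both sides: y²/2 = (5/2)x^2 + C₀.
Multiply by 2: y² = 5x^2 + C.


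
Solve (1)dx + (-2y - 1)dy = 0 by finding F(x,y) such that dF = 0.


Check exactness: ∂M/∂y = 0 and ∂N/∂x = 0; equal, so the equation is exact.
Integrate M with respect to x (treating y as constant): ∫M dx = x + h(y).
Differentiate w.r.t. y and set equal to N: the x-dependent terms already match, leaving h'(y) = -2y - 1. Integrate: h(y) = -y^2 - y.
So F(x,y) = x - y^2 - y.
General solution: x - y^2 - y = C.


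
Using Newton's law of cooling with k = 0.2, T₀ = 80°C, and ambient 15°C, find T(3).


Newton's law: dT/dt = -k(T - T_a) has solution T(t) = T_a + (T₀ - T_a)e^(-kt).
Plug in T_a = 15, T₀ = 80, k = 0.2, t = 3: T(3) = 15 + (65)e^(-0.60) ≈ 50.7°C.


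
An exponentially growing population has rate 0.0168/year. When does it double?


Exponential growth: P(t) = P₀ e^(0.0168t). Set P(t)/P₀ = 2: e^(0.0168t) = 2.
Solve: t = ln(2)/0.0168 ≈ 41.26 years.


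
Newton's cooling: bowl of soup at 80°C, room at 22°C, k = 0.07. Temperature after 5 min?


Newton's law: dT/dt = -k(T - T_a) has solution T(t) = T_a + (T₀ - T_a)e^(-kt).
Plug in T_a = 22, T₀ = 80, k = 0.07, t = 5: T(5) = 22 + (58)e^(-0.35) ≈ 62.9°C.


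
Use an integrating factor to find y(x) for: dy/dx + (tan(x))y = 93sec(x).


P(x) = tan(x) ⇒ μ = e^(∫tan(x)dx) = sec(x).
(sec(x) y)' = 93sec²(x) ⇒ sec(x) y = 93tan(x) + C.
Multiply by cos(x): y = 93sin(x) + C·cos(x).


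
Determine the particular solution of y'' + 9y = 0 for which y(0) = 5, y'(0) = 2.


Characteristic roots of r² + 9 = 0 are ±3i, so y = C₁cos(3x) + C₂sin(3x).
Apply y(0) = 5: C₁ = 5. Differentiate and apply y'(0) = 2: 3·C₂ = 2, so C₂ = 2/3.
Particular solution: y = 5cos(3x) + (2/3)sin(3x).


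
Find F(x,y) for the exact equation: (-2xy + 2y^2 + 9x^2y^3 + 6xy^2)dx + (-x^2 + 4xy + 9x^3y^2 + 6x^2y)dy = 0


Check exactness: ∂M/∂y = -2x + 4y + 27x^2y^2 + 12xy and ∂N/∂x = -2x + 4y + 27x^2y^2 + 12xy; equal, so the equation is exact.
Integrate M with respect to x (treating y as constant): ∫M dx = -x^2y + 2xy^2 + 3x^3y^3 + 3x^2y^2 + h(y).
Differentiate w.r.t. y and set equal to N: all terms match, so h'(y) = 0 and h is a constant absorbed into C.
General solution: -x^2y + 2xy^2 + 3x^3y^3 + 3x^2y^2 = C.


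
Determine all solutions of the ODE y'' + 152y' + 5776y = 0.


Characteristic equation: r² + 152r + 5776 = 0, i.e. (r + 76)² = 0.
Repeated root r = -76; include an x factor for the second linearly independent solution.
General solution: y = (C₁ + C₂x)e^(-76x).


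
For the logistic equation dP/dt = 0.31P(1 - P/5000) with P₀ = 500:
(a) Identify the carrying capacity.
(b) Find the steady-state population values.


Logistic ODE dP/dt = 0.31P(1 - P/5000) has equilibria where dP/dt = 0, i.e. P = 0 or P = 5000.
The coefficient (1 - P/K) = 0 when P = K, identifying K = 5000 as the carrying capacity.
(a) K = 5000; (b) equilibria P = 0 and P = 5000.


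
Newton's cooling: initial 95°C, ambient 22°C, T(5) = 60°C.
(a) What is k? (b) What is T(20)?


Newton's law: T(t) = T_a + (T₀ - T_a)e^(-kt).
(a) Use T(5) = 60: (60 - 22)/(95 - 22) = e^(-k·5), so k = -ln(0.521)/5 ≈ 0.1306.
(b) Apply k to t = 20: T(20) = 22 + (73)e^(-2.611) ≈ 27.4°C.


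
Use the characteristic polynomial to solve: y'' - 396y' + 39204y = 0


Characteristic equation: r² - 396r + 39204 = 0, i.e. (r - 198)² = 0.
Repeated root r = 198; include an x factor for the second linearly independent solution.
General solution: y = (C₁ + C₂x)e^(198x).


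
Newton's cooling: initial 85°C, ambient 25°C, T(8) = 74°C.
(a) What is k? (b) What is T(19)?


Newton's law: T(t) = T_a + (T₀ - T_a)e^(-kt).
(a) Use T(8) = 74: (74 - 25)/(85 - 25) = e^(-k·8), so k = -ln(0.817)/8 ≈ 0.0253.
(b) Apply k to t = 19: T(19) = 25 + (60)e^(-0.481) ≈ 62.1°C.


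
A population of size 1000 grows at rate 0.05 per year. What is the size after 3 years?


The ODE dP/dt = 0.05P has solution P(t) = P(0)e^(0.05t).
Substitute P(0) = 1000 and t = 3: P(3) = 1000 e^(0.15) ≈ 1162.


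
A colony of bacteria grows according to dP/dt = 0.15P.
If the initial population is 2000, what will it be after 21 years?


The ODE dP/dt = 0.15P has solution P(t) = P(0)e^(0.15t).
Substitute P(0) = 2000 and t = 21: P(21) = 2000 e^(3.15) ≈ 46672.


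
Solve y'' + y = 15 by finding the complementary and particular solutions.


Homogeneous part: r² + 1 = 0 ⇒ r = ±1i, so y_h = C₁cos(x) + C₂sin(x).
Try constant y_p = A; plug in: 1A = 15 ⇒ A = 15.
General solution: y = C₁cos(x) + C₂sin(x) + 15.


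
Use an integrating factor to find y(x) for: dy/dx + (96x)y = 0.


P(x) = 96x ⇒ μ = e^(48x²).
Q(x) = 0 so μ y is constant: y = Ce^(-48x²).


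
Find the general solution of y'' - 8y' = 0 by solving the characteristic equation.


Characteristic equation: r² - 8r = 0.
Factor: (r - 8)(r - 0) = 0 ⇒ r = 8, 0 (distinct real).
General solution: y = C₁e^(8x) + C₂.


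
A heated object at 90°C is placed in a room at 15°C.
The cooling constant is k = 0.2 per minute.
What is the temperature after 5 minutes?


Newton's law: dT/dt = -k(T - T_a) has solution T(t) = T_a + (T₀ - T_a)e^(-kt).
Plug in T_a = 15, T₀ = 90, k = 0.2, t = 5: T(5) = 15 + (75)e^(-1.00) ≈ 42.6°C.


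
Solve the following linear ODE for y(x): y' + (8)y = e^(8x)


P(x) = 8 ⇒ μ = e^(8x).
(μ y)' = e^(16x) ⇒ μ y = (1/16)e^(16x) + C.
Divide by μ: y = (1/16)e^(8x) + Ce^(-8x).


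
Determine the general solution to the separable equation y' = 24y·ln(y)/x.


Separate: dy/[y ln(y)] = 24 dx/x.
Substitute u = ln(y): du/u = 24 dx/x.
Integrate: ln|ln(y)| = 24ln|x| + C₀, hence ln(y) = C·x^24.


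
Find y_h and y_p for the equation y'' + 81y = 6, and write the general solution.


Homogeneous part: r² + 81 = 0 ⇒ r = ±9i, so y_h = C₁cos(9x) + C₂sin(9x).
Try constant y_p = A; plug in: 81A = 6 ⇒ A = 2/27.
General solution: y = C₁cos(9x) + C₂sin(9x) + 2/27.


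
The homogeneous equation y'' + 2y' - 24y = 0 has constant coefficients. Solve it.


Characteristic equation: r² + 2r - 24 = 0.
Factor: (r - 4)(r + 6) = 0 ⇒ r = 4, -6 (distinct real).
General solution: y = C₁e^(4x) + C₂e^(-6x).


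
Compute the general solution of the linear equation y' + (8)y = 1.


P(x) = 8, Q(x) = 1; integrating factor μ = e^(8x).
(μ y)' = e^(8x) ⇒ μ y = (1/8)e^(8x) + C.
Divide by μ: y = 1/8 + Ce^(-8x).


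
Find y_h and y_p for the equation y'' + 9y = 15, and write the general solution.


Homogeneous part: r² + 9 = 0 ⇒ r = ±3i, so y_h = C₁cos(3x) + C₂sin(3x).
Try constant y_p = A; plug in: 9A = 15 ⇒ A = 5/3.
General solution: y = C₁cos(3x) + C₂sin(3x) + 5/3.


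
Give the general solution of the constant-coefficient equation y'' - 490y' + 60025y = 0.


Characteristic equation: r² - 490r + 60025 = 0, i.e. (r - 245)² = 0.
Repeated root r = 245; include an x factor for the second linearly independent solution.
General solution: y = (C₁ + C₂x)e^(245x).


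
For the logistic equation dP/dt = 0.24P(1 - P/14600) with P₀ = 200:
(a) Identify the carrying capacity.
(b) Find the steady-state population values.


Logistic ODE dP/dt = 0.24P(1 - P/14600) has equilibria where dP/dt = 0, i.e. P = 0 or P = 14600.
The coefficient (1 - P/K) = 0 when P = K, identifying K = 14600 as the carrying capacity.
(a) K = 14600; (b) equilibria P = 0 and P = 14600.


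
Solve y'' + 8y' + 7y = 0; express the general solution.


Characteristic equation: r² + 8r + 7 = 0.
Factor: (r + 1)(r + 7) = 0 ⇒ r = -1, -7 (distinct real).
General solution: y = C₁e^(-x) + C₂e^(-7x).


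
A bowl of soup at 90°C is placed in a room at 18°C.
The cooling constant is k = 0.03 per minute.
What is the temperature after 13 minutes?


Newton's law: dT/dt = -k(T - T_a) has solution T(t) = T_a + (T₀ - T_a)e^(-kt).
Plug in T_a = 18, T₀ = 90, k = 0.03, t = 13: T(13) = 18 + (72)e^(-0.39) ≈ 66.7°C.


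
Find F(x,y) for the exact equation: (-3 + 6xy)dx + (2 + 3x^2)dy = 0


Check exactness: ∂M/∂y = 6x and ∂N/∂x = 6x; equal, so the equation is exact.
Integrate M with respect to x (treating y as constant): ∫M dx = -3x + 3x^2y + h(y).
Differentiate w.r.t. y and set equal to N: the x-dependent terms already match, leaving h'(y) = 2. Integrate: h(y) = 2y.
So F(x,y) = -3x + 2y + 3x^2y.
General solution: -3x + 2y + 3x^2y = C.


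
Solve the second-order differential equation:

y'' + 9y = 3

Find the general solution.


Homogeneous part: r² + 9 = 0 ⇒ r = ±3i, so y_h = C₁cos(3x) + C₂sin(3x).
Try constant y_p = A; plug in: 9A = 3 ⇒ A = 1/3.
General solution: y = C₁cos(3x) + C₂sin(3x) + 1/3.


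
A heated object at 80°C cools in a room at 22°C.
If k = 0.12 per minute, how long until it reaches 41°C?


From T(t) = T_a + (T₀ - T_a)e^(-kt), set T(t) = 41:
(41 - 22) / (80 - 22) = e^(-0.12t), so t = -ln(0.328)/0.12 ≈ 9.3 minutes.


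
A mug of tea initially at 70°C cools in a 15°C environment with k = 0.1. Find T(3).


Newton's law: dT/dt = -k(T - T_a) has solution T(t) = T_a + (T₀ - T_a)e^(-kt).
Plug in T_a = 15, T₀ = 70, k = 0.1, t = 3: T(3) = 15 + (55)e^(-0.30) ≈ 55.7°C.


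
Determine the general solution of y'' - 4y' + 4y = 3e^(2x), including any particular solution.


Characteristic polynomial (r - 2)² = 0; repeated root r = 2.
y_h = (C₁ + C₂x)e^(2x). Forcing matches the repeated root (resonance), so try y_p = Ax² e^(2x).
Substitute and solve for A: 2A = 3, so A = 3/2.
General solution: y = (C₁ + C₂x + (3/2)x²)e^(2x).


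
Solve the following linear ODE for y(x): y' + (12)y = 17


P(x) = 12, Q(x) = 17; integrating factor μ = e^(12x).
(μ y)' = 17e^(12x) ⇒ μ y = (17/12)e^(12x) + C.
Divide by μ: y = 17/12 + Ce^(-12x).


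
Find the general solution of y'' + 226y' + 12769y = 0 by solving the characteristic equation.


Characteristic equation: r² + 226r + 12769 = 0, i.e. (r + 113)² = 0.
Repeated root r = -113; include an x factor for the second linearly independent solution.
General solution: y = (C₁ + C₂x)e^(-113x).


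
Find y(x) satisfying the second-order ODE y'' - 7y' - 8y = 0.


Characteristic equation: r² - 7r - 8 = 0.
Factor: (r - 8)(r + 1) = 0 ⇒ r = 8, -1 (distinct real).
General solution: y = C₁e^(8x) + C₂e^(-x).


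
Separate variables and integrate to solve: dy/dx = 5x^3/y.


Separate variables: y dy = 5x^3 dx.
Integrate both sides: y²/2 = (5/4)x^4 + C₀.
Multiply by 2: y² = (5/2)x^4 + C.


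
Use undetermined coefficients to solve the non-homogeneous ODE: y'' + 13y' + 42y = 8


Characteristic roots of r² + 13r + 42 = 0 are -6, -7.
y_h = C₁e^(-6x) + C₂e^(-7x).
Constant forcing; try y_p = A. Then 42A = 8 ⇒ A = 4/21.
General solution: y = C₁e^(-6x) + C₂e^(-7x) + 4/21.


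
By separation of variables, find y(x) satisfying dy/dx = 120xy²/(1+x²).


Separate: dy/y² = 120x/(1+x²) dx.
Integrate LHS: ∫ dy/y² = -1/y.
Integrate RHS via u = 1+x²: 60ln(1+x²) + C.
Result: -1/y = 60ln(1+x²) + C.


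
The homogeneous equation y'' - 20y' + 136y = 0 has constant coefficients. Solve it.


Characteristic equation: r² - 20r + 136 = 0.
Discriminant is negative; roots r = 10 ± 6i (complex conjugate pair).
General solution uses e^(α x)(C₁ cos(β x) + C₂ sin(β x)): y = e^(10x)(C₁cos(6x) + C₂sin(6x)).


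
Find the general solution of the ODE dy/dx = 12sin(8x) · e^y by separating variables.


Separate: e^(-y) dy = 12sin(8x) dx.
Integrate: -e^(-y) = -(3/2)cos(8x) + C₀.
Rearrange: e^(-y) = (3/2)cos(8x) + C.


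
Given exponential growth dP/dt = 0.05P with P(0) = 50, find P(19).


The ODE dP/dt = 0.05P has solution P(t) = P(0)e^(0.05t).
Substitute P(0) = 50 and t = 19: P(19) = 50 e^(0.95) ≈ 129.


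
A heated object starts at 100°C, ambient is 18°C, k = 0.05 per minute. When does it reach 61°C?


From T(t) = T_a + (T₀ - T_a)e^(-kt), set T(t) = 61:
(61 - 18) / (100 - 18) = e^(-0.05t), so t = -ln(0.524)/0.05 ≈ 12.9 minutes.


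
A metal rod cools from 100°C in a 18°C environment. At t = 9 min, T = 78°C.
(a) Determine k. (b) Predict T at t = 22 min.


Newton's law: T(t) = T_a + (T₀ - T_a)e^(-kt).
(a) Use T(9) = 78: (78 - 18)/(100 - 18) = e^(-k·9), so k = -ln(0.732)/9 ≈ 0.0347.
(b) Apply k to t = 22: T(22) = 18 + (82)e^(-0.764) ≈ 56.2°C.


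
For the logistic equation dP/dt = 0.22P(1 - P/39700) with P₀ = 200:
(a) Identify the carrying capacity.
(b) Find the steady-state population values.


Logistic ODE dP/dt = 0.22P(1 - P/39700) has equilibria where dP/dt = 0, i.e. P = 0 or P = 39700.
The coefficient (1 - P/K) = 0 when P = K, identifying K = 39700 as the carrying capacity.
(a) K = 39700; (b) equilibria P = 0 and P = 39700.


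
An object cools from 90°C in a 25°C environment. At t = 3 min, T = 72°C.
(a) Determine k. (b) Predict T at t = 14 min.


Newton's law: T(t) = T_a + (T₀ - T_a)e^(-kt).
(a) Use T(3) = 72: (72 - 25)/(90 - 25) = e^(-k·3), so k = -ln(0.723)/3 ≈ 0.1081.
(b) Apply k to t = 14: T(14) = 25 + (65)e^(-1.513) ≈ 39.3°C.


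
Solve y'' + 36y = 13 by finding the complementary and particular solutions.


Homogeneous part: r² + 36 = 0 ⇒ r = ±6i, so y_h = C₁cos(6x) + C₂sin(6x).
Try constant y_p = A; plug in: 36A = 13 ⇒ A = 13/36.
General solution: y = C₁cos(6x) + C₂sin(6x) + 13/36.


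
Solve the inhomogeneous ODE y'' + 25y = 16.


Homogeneous part: r² + 25 = 0 ⇒ r = ±5i, so y_h = C₁cos(5x) + C₂sin(5x).
Try constant y_p = A; plug in: 25A = 16 ⇒ A = 16/25.
General solution: y = C₁cos(5x) + C₂sin(5x) + 16/25.


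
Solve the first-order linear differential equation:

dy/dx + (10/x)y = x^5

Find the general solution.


P(x) = 10/x ⇒ μ = x^10.
(x^10 y)' = x^15 ⇒ x^10 y = x^16/(16) + C.
Solve for y: y = (1/16)x^6 + C/x^10.


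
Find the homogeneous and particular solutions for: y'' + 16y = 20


Homogeneous part: r² + 16 = 0 ⇒ r = ±4i, so y_h = C₁cos(4x) + C₂sin(4x).
Try constant y_p = A; plug in: 16A = 20 ⇒ A = 5/4.
General solution: y = C₁cos(4x) + C₂sin(4x) + 5/4.


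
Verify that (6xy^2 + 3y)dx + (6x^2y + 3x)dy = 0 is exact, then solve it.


Check exactness: ∂M/∂y = 12xy + 3 and ∂N/∂x = 12xy + 3; equal, so the equation is exact.
Integrate M with respect to x (treating y as constant): ∫M dx = 3x^2y^2 + 3xy + h(y).
Differentiate w.r.t. y and set equal to N: all terms match, so h'(y) = 0 and h is a constant absorbed into C.
General solution: 3x^2y^2 + 3xy = C.


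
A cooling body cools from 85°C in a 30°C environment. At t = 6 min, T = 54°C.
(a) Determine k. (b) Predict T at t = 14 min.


Newton's law: T(t) = T_a + (T₀ - T_a)e^(-kt).
(a) Use T(6) = 54: (54 - 30)/(85 - 30) = e^(-k·6), so k = -ln(0.436)/6 ≈ 0.1382.
(b) Apply k to t = 14: T(14) = 30 + (55)e^(-1.935) ≈ 37.9°C.


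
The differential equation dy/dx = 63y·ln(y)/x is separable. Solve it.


Separate: dy/[y ln(y)] = 63 dx/x.
Substitute u = ln(y): du/u = 63 dx/x.
Integrate: ln|ln(y)| = 63ln|x| + C₀, hence ln(y) = C·x^63.


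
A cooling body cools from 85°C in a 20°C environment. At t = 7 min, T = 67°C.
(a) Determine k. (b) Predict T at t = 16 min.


Newton's law: T(t) = T_a + (T₀ - T_a)e^(-kt).
(a) Use T(7) = 67: (67 - 20)/(85 - 20) = e^(-k·7), so k = -ln(0.723)/7 ≈ 0.0463.
(b) Apply k to t = 16: T(16) = 20 + (65)e^(-0.741) ≈ 51.0°C.


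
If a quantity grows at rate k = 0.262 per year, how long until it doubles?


Exponential growth: P(t) = P₀ e^(0.262t). Set P(t)/P₀ = 2: e^(0.262t) = 2.
Solve: t = ln(2)/0.262 ≈ 2.65 years.


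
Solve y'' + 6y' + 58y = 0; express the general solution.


Characteristic equation: r² + 6r + 58 = 0.
Discriminant is negative; roots r = -3 ± 7i (complex conjugate pair).
General solution uses e^(α x)(C₁ cos(β x) + C₂ sin(β x)): y = e^(-3x)(C₁cos(7x) + C₂sin(7x)).


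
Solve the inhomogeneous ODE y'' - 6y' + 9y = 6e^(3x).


Characteristic polynomial (r - 3)² = 0; repeated root r = 3.
y_h = (C₁ + C₂x)e^(3x). Forcing matches the repeated root (resonance), so try y_p = Ax² e^(3x).
Substitute and solve for A: 2A = 6, so A = 3.
General solution: y = (C₁ + C₂x + 3x²)e^(3x).


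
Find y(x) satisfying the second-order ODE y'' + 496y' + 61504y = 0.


Characteristic equation: r² + 496r + 61504 = 0, i.e. (r + 248)² = 0.
Repeated root r = -248; include an x factor for the second linearly independent solution.
General solution: y = (C₁ + C₂x)e^(-248x).


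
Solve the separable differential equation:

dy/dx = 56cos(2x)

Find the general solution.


g(y) = 1, so integrate directly: y = ∫ 56cos(2x) dx = 28sin(2x) + C.


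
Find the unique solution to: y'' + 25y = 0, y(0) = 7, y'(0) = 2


Characteristic roots of r² + 25 = 0 are ±5i, so y = C₁cos(5x) + C₂sin(5x).
Apply y(0) = 7: C₁ = 7. Differentiate and apply y'(0) = 2: 5·C₂ = 2, so C₂ = 2/5.
Particular solution: y = 7cos(5x) + (2/5)sin(5x).


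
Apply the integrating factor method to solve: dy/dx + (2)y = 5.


P(x) = 2, Q(x) = 5; integrating factor μ = e^(2x).
(μ y)' = 5e^(2x) ⇒ μ y = (5/2)e^(2x) + C.
Divide by μ: y = 5/2 + Ce^(-2x).


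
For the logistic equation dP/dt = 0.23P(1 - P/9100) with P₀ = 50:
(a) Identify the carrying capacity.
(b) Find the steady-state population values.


Logistic ODE dP/dt = 0.23P(1 - P/9100) has equilibria where dP/dt = 0, i.e. P = 0 or P = 9100.
The coefficient (1 - P/K) = 0 when P = K, identifying K = 9100 as the carrying capacity.
(a) K = 9100; (b) equilibria P = 0 and P = 9100.


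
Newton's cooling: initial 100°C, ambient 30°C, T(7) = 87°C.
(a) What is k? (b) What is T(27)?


Newton's law: T(t) = T_a + (T₀ - T_a)e^(-kt).
(a) Use T(7) = 87: (87 - 30)/(100 - 30) = e^(-k·7), so k = -ln(0.814)/7 ≈ 0.0293.
(b) Apply k to t = 27: T(27) = 30 + (70)e^(-0.792) ≈ 61.7°C.


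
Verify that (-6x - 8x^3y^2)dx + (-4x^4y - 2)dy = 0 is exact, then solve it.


Check exactness: ∂M/∂y = -16x^3y and ∂N/∂x = -16x^3y; equal, so the equation is exact.
Integrate M with respect to x (treating y as constant): ∫M dx = -3x^2 - 2x^4y^2 + h(y).
Differentiate w.r.t. y and set equal to N: the x-dependent terms already match, leaving h'(y) = -2. Integrate: h(y) = -2y.
So F(x,y) = -3x^2 - 2x^4y^2 - 2y.
General solution: -3x^2 - 2x^4y^2 - 2y = C.


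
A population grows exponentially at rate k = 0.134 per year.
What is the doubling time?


Exponential growth: P(t) = P₀ e^(0.134t). Set P(t)/P₀ = 2: e^(0.134t) = 2.
Solve: t = ln(2)/0.134 ≈ 5.17 years.


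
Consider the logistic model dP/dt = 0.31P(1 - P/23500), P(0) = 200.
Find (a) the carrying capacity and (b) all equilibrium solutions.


Logistic ODE dP/dt = 0.31P(1 - P/23500) has equilibria where dP/dt = 0, i.e. P = 0 or P = 23500.
The coefficient (1 - P/K) = 0 when P = K, identifying K = 23500 as the carrying capacity.
(a) K = 23500; (b) equilibria P = 0 and P = 23500.


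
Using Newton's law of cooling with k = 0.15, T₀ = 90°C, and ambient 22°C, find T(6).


Newton's law: dT/dt = -k(T - T_a) has solution T(t) = T_a + (T₀ - T_a)e^(-kt).
Plug in T_a = 22, T₀ = 90, k = 0.15, t = 6: T(6) = 22 + (68)e^(-0.90) ≈ 49.6°C.


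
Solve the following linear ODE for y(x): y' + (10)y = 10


P(x) = 10, Q(x) = 10; integrating factor μ = e^(10x).
(μ y)' = 10e^(10x) ⇒ μ y = e^(10x) + C.
Divide by μ: y = 1 + Ce^(-10x).


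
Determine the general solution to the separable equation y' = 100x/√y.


Separate: √y dy = 100x dx.
Integrate: (2/3)y^(3/2) = 50x² + C.


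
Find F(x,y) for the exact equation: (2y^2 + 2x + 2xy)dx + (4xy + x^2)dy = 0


Check exactness: ∂M/∂y = 4y + 2x and ∂N/∂x = 4y + 2x; equal, so the equation is exact.
Integrate M with respect to x (treating y as constant): ∫M dx = 2xy^2 + x^2 + x^2y + h(y).
Differentiate w.r.t. y and set equal to N: all terms match, so h'(y) = 0 and h is a constant absorbed into C.
General solution: 2xy^2 + x^2 + x^2y = C.


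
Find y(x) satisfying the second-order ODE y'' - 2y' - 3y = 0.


Characteristic equation: r² - 2r - 3 = 0.
Factor: (r - 3)(r + 1) = 0 ⇒ r = 3, -1 (distinct real).
General solution: y = C₁e^(3x) + C₂e^(-x).


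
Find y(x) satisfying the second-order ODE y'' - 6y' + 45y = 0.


Characteristic equation: r² - 6r + 45 = 0.
Discriminant is negative; roots r = 3 ± 6i (complex conjugate pair).
General solution uses e^(α x)(C₁ cos(β x) + C₂ sin(β x)): y = e^(3x)(C₁cos(6x) + C₂sin(6x)).


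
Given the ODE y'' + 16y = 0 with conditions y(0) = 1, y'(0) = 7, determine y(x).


Characteristic roots of r² + 16 = 0 are ±4i, so y = C₁cos(4x) + C₂sin(4x).
Apply y(0) = 1: C₁ = 1. Differentiate and apply y'(0) = 7: 4·C₂ = 7, so C₂ = 7/4.
Particular solution: y = cos(4x) + (7/4)sin(4x).


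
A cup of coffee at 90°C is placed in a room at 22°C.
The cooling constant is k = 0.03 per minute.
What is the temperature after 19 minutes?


Newton's law: dT/dt = -k(T - T_a) has solution T(t) = T_a + (T₀ - T_a)e^(-kt).
Plug in T_a = 22, T₀ = 90, k = 0.03, t = 19: T(19) = 22 + (68)e^(-0.57) ≈ 60.5°C.


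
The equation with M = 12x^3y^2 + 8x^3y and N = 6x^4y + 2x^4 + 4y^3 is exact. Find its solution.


Check exactness: ∂M/∂y = 24x^3y + 8x^3 and ∂N/∂x = 24x^3y + 8x^3; equal, so the equation is exact.
Integrate M with respect to x (treating y as constant): ∫M dx = 3x^4y^2 + 2x^4y + h(y).
Differentiate w.r.t. y and set equal to N: the x-dependent terms already match, leaving h'(y) = 4y^3. Integrate: h(y) = y^4.
So F(x,y) = 3x^4y^2 + 2x^4y + y^4.
General solution: 3x^4y^2 + 2x^4y + y^4 = C.


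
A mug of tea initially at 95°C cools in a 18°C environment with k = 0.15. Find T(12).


Newton's law: dT/dt = -k(T - T_a) has solution T(t) = T_a + (T₀ - T_a)e^(-kt).
Plug in T_a = 18, T₀ = 95, k = 0.15, t = 12: T(12) = 18 + (77)e^(-1.80) ≈ 30.7°C.


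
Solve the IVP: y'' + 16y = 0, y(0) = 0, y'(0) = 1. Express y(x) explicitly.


Characteristic roots of r² + 16 = 0 are ±4i, so y = C₁cos(4x) + C₂sin(4x).
Apply y(0) = 0: C₁ = 0. Differentiate and apply y'(0) = 1: 4·C₂ = 1, so C₂ = 1/4.
Particular solution: y = (1/4)sin(4x).
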